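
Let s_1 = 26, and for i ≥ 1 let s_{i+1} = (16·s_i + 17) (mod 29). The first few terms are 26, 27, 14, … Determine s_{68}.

s_1 = 26,  s_2 = 27,  s_3 = 14,  s_4 = 9,  s_5 = 16,  s_6 = 12,  s_7 = 6,  s_8 = 26.
Since s_8 = s_1 = 26, the sequence is periodic with period 7.
(68 - 1) mod 7 = 4, so s_{68} = s_5 = 16.

16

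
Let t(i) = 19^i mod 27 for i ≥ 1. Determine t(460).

Computing terms: t(1) = 19, t(2) = 10, t(3) = 1, t(4) = 19.
The sequence repeats with period 3.
(460 - 1) mod 3 = 0, so t(460) = t(1) = 19.

19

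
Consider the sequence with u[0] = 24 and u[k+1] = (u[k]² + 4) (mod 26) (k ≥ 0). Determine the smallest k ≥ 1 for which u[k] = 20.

Listing terms: u[0] = 24,  u[1] = 8,  u[2] = 16,  u[3] = 0,  u[4] = 4,  u[5] = 20,  u[6] = 14,  u[7] = 18,  u[8] = 16.
Since u[8] = u[2] = 16, the sequence is eventually periodic: after a pre-period of length 2 it cycles with period 6.
The value 20 first appears (with k ≥ 1) at u[5].

5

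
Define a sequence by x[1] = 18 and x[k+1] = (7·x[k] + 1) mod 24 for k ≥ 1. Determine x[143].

10

We have x[1] = 18,  x[2] = 7,  x[3] = 2,  x[4] = 15,  x[5] = 10,  x[6] = 23,  x[7] = 18.
Since x[7] = x[1] = 18, the sequence is periodic with period 6.
So x[143] = x[1 + ((143-1) mod 6)] = x[5] = 10.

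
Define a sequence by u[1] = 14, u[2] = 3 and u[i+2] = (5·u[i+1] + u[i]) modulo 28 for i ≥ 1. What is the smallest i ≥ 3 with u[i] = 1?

3

Computing terms: u[1] = 14,  u[2] = 3,  u[3] = 1,  u[4] = 8,  u[5] = 13,  u[6] = 17,  u[7] = 14,  u[8] = 3.
Since (u[7], u[8]) = (u[1], u[2]) = (14, 3) (two consecutive terms determine the rest), the sequence is periodic with period 6.
The value 1 first appears (with i ≥ 3) at u[3].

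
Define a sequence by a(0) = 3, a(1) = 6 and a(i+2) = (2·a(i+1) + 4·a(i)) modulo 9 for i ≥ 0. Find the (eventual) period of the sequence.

8

a(0) = 3; a(1) = 6; a(2) = 6; a(3) = 0; a(4) = 6; a(5) = 3; a(6) = 3; a(7) = 0; a(8) = 3; a(9) = 6.
The sequence repeats with period 8.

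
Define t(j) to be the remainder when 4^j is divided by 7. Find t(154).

Computing terms: t(1) = 4; t(2) = 2; t(3) = 1; t(4) = 4.
The sequence repeats with period 3.
So t(154) = t(1 + ((154-1) mod 3)) = t(1) = 4.

4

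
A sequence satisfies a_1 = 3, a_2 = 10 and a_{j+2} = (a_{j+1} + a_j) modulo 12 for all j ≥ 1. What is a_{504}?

Computing terms: a_1 = 3,  a_2 = 10,  a_3 = 1,  a_4 = 11,  a_5 = 0,  a_6 = 11,  a_7 = 11,  a_8 = 10,  a_9 = 9,  a_{10} = 7,  a_{11} = 4,  a_{12} = 11,  a_{13} = 3,  a_{14} = 2,  a_{15} = 5,  a_{16} = 7,  a_{17} = 0,  a_{18} = 7,  a_{19} = 7,  a_{20} = 2,  a_{21} = 9,  a_{22} = 11,  a_{23} = 8,  a_{24} = 7,  a_{25} = 3,  a_{26} = 10.
Since (a_{25}, a_{26}) = (a_1, a_2) = (3, 10) (two consecutive terms determine the rest), the sequence is periodic with period 24.
So a_{504} = a_{1 + ((504-1) mod 24)} = a_{24} = 7.

7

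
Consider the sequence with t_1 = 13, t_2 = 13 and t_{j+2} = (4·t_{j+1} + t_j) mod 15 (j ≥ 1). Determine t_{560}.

6

Computing terms: t_1 = 13, t_2 = 13, t_3 = 5, t_4 = 3, t_5 = 2, t_6 = 11, t_7 = 1, t_8 = 0, t_9 = 1, t_{10} = 4, t_{11} = 2, t_{12} = 12, t_{13} = 5, t_{14} = 2, t_{15} = 13, t_{16} = 9, t_{17} = 4, t_{18} = 10, t_{19} = 14, t_{20} = 6, t_{21} = 8, t_{22} = 8, t_{23} = 10, t_{24} = 3, t_{25} = 7, t_{26} = 1, t_{27} = 11, t_{28} = 0, t_{29} = 11, t_{30} = 14, t_{31} = 7, t_{32} = 12, t_{33} = 10, t_{34} = 7, t_{35} = 8, t_{36} = 9, t_{37} = 14, t_{38} = 5, t_{39} = 4, t_{40} = 6, t_{41} = 13, t_{42} = 13.
Since (t_{41}, t_{42}) = (t_1, t_2) = (13, 13) (two consecutive terms determine the rest), the sequence is periodic with period 40.
(560 - 1) mod 40 = 39, so t_{560} = t_{40} = 6.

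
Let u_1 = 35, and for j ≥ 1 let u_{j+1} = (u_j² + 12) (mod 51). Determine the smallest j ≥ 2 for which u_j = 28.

3

Listing terms: u_1 = 35, u_2 = 13, u_3 = 28, u_4 = 31, u_5 = 4, u_6 = 28.
Since u_6 = u_3 = 28, the sequence is eventually periodic: after a pre-period of length 2 it cycles with period 3.
The value 28 first appears (with j ≥ 2) at u_3.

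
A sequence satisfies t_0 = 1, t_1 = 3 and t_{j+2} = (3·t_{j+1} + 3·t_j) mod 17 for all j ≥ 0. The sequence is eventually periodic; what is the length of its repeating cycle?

16

We have t_0 = 1, t_1 = 3, t_2 = 12, t_3 = 11, t_4 = 1, t_5 = 2, t_6 = 9, t_7 = 16, t_8 = 7, t_9 = 1, t_{10} = 7, t_{11} = 7, t_{12} = 8, t_{13} = 11, t_{14} = 6, t_{15} = 0, t_{16} = 1, t_{17} = 3.
Since (t_{16}, t_{17}) = (t_0, t_1) = (1, 3) (two consecutive terms determine the rest), the sequence is periodic with period 16.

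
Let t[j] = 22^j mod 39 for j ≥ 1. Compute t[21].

t[1] = 22, t[2] = 16, t[3] = 1, t[4] = 22.
The sequence repeats with period 3.
(21 - 1) mod 3 = 2, so t[21] = t[3] = 1.

1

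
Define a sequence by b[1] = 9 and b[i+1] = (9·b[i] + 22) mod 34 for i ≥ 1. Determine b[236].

b[1] = 9,  b[2] = 1,  b[3] = 31,  b[4] = 29,  b[5] = 11,  b[6] = 19,  b[7] = 23,  b[8] = 25,  b[9] = 9.
Since b[9] = b[1] = 9, the sequence is periodic with period 8.
(236 - 1) mod 8 = 3, so b[236] = b[4] = 29.

29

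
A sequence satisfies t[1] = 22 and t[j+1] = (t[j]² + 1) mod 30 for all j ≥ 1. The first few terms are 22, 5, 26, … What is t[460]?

t[1] = 22, t[2] = 5, t[3] = 26, t[4] = 17, t[5] = 20, t[6] = 11, t[7] = 2, t[8] = 5.
Since t[8] = t[2] = 5, the sequence is eventually periodic: after a pre-period of length 1 it cycles with period 6.
For j ≥ 2, t[j] depends only on (j - 2) mod 6. (460 - 2) mod 6 = 2, so t[460] = t[4] = 17.

17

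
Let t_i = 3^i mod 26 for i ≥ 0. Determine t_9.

t_0 = 1, t_1 = 3, t_2 = 9, t_3 = 1.
The sequence repeats with period 3.
(9 - 0) mod 3 = 0, so t_9 = t_0 = 1.

1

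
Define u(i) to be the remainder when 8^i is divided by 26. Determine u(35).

18

Computing terms: u(0) = 1, u(1) = 8, u(2) = 12, u(3) = 18, u(4) = 14, u(5) = 8.
Since u(5) = u(1) = 8, the sequence is eventually periodic: after a pre-period of length 1 it cycles with period 4.
For i ≥ 1, u(i) depends only on (i - 1) mod 4. (35 - 1) mod 4 = 2, so u(35) = u(3) = 18.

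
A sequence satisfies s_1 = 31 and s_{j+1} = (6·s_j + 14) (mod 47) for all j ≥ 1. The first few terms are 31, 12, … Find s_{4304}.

39

s_1 = 31,  s_2 = 12,  s_3 = 39,  s_4 = 13,  s_5 = 45,  s_6 = 2,  s_7 = 26,  s_8 = 29,  s_9 = 0,  s_{10} = 14,  s_{11} = 4,  s_{12} = 38,  s_{13} = 7,  s_{14} = 9,  s_{15} = 21,  s_{16} = 46,  s_{17} = 8,  s_{18} = 15,  s_{19} = 10,  s_{20} = 27,  s_{21} = 35,  s_{22} = 36,  s_{23} = 42,  s_{24} = 31.
The sequence repeats with period 23.
So s_{4304} = s_{1 + ((4304-1) mod 23)} = s_3 = 39.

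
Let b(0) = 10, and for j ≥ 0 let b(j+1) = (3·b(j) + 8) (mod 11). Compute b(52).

1

b(0) = 10,  b(1) = 5,  b(2) = 1,  b(3) = 0,  b(4) = 8,  b(5) = 10.
Since b(5) = b(0) = 10, the sequence is periodic with period 5.
(52 - 0) mod 5 = 2, so b(52) = b(2) = 1.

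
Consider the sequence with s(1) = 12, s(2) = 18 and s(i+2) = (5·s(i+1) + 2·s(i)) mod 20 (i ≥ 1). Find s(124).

s(1) = 12, s(2) = 18, s(3) = 14, s(4) = 6, s(5) = 18, s(6) = 2, s(7) = 6, s(8) = 14, s(9) = 2, s(10) = 18, s(11) = 14.
Since (s(10), s(11)) = (s(2), s(3)) = (18, 14) (two consecutive terms determine the rest), the sequence is eventually periodic: after a pre-period of length 1 it cycles with period 8.
For i ≥ 2, s(i) depends only on (i - 2) mod 8. (124 - 2) mod 8 = 2, so s(124) = s(4) = 6.

6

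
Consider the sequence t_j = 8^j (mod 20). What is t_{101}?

8

Computing terms: t_1 = 8,  t_2 = 4,  t_3 = 12,  t_4 = 16,  t_5 = 8.
The sequence repeats with period 4.
So t_{101} = t_{1 + ((101-1) mod 4)} = t_1 = 8.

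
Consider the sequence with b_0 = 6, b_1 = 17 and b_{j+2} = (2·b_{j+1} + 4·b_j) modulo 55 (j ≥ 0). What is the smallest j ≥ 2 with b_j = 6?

10

Listing terms: b_0 = 6,  b_1 = 17,  b_2 = 3,  b_3 = 19,  b_4 = 50,  b_5 = 11,  b_6 = 2,  b_7 = 48,  b_8 = 49,  b_9 = 15,  b_{10} = 6,  b_{11} = 17.
The sequence repeats with period 10.
The value 6 next appears (with j ≥ 2) at b_{10}.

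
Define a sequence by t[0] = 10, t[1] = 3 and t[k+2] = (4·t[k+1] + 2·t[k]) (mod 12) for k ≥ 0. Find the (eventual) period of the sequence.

6

Computing terms: t[0] = 10; t[1] = 3; t[2] = 8; t[3] = 2; t[4] = 0; t[5] = 4; t[6] = 4; t[7] = 0; t[8] = 8; t[9] = 8; t[10] = 0; t[11] = 4.
Since (t[10], t[11]) = (t[4], t[5]) = (0, 4) (two consecutive terms determine the rest), the sequence is eventually periodic: after a pre-period of length 4 it cycles with period 6.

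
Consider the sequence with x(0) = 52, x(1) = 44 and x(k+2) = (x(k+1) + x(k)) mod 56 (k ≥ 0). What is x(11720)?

x(0) = 52; x(1) = 44; x(2) = 40; x(3) = 28; x(4) = 12; x(5) = 40; x(6) = 52; x(7) = 36; x(8) = 32; x(9) = 12; x(10) = 44; x(11) = 0; x(12) = 44; x(13) = 44; x(14) = 32; x(15) = 20; x(16) = 52; x(17) = 16; x(18) = 12; x(19) = 28; x(20) = 40; x(21) = 12; x(22) = 52; x(23) = 8; x(24) = 4; x(25) = 12; x(26) = 16; x(27) = 28; x(28) = 44; x(29) = 16; x(30) = 4; x(31) = 20; x(32) = 24; x(33) = 44; x(34) = 12; x(35) = 0; x(36) = 12; x(37) = 12; x(38) = 24; x(39) = 36; x(40) = 4; x(41) = 40; x(42) = 44; x(43) = 28; x(44) = 16; x(45) = 44; x(46) = 4; x(47) = 48; x(48) = 52; x(49) = 44.
Since (x(48), x(49)) = (x(0), x(1)) = (52, 44) (two consecutive terms determine the rest), the sequence is periodic with period 48.
(11720 - 0) mod 48 = 8, so x(11720) = x(8) = 32.

32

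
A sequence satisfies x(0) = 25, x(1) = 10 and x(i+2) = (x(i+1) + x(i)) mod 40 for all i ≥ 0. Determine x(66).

5

Listing terms: x(0) = 25,  x(1) = 10,  x(2) = 35,  x(3) = 5,  x(4) = 0,  x(5) = 5,  x(6) = 5,  x(7) = 10,  x(8) = 15,  x(9) = 25,  x(10) = 0,  x(11) = 25,  x(12) = 25,  x(13) = 10.
The sequence repeats with period 12.
(66 - 0) mod 12 = 6, so x(66) = x(6) = 5.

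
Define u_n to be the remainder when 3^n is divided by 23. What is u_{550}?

Listing terms: u_0 = 1, u_1 = 3, u_2 = 9, u_3 = 4, u_4 = 12, u_5 = 13, u_6 = 16, u_7 = 2, u_8 = 6, u_9 = 18, u_{10} = 8, u_{11} = 1.
Since u_{11} = u_0 = 1, the sequence is periodic with period 11.
So u_{550} = u_{0 + ((550-0) mod 11)} = u_0 = 1.

1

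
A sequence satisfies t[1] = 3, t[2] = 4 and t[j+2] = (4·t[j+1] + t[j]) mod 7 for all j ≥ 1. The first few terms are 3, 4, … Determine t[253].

t[1] = 3, t[2] = 4, t[3] = 5, t[4] = 3, t[5] = 3, t[6] = 1, t[7] = 0, t[8] = 1, t[9] = 4, t[10] = 3, t[11] = 2, t[12] = 4, t[13] = 4, t[14] = 6, t[15] = 0, t[16] = 6, t[17] = 3, t[18] = 4.
Since (t[17], t[18]) = (t[1], t[2]) = (3, 4) (two consecutive terms determine the rest), the sequence is periodic with period 16.
(253 - 1) mod 16 = 12, so t[253] = t[13] = 4.

4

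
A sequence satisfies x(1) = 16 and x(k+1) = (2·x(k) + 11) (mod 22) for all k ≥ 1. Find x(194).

7

Listing terms: x(1) = 16; x(2) = 21; x(3) = 9; x(4) = 7; x(5) = 3; x(6) = 17; x(7) = 1; x(8) = 13; x(9) = 15; x(10) = 19; x(11) = 5; x(12) = 21.
Since x(12) = x(2) = 21, the sequence is eventually periodic: after a pre-period of length 1 it cycles with period 10.
For k ≥ 2, x(k) depends only on (k - 2) mod 10. (194 - 2) mod 10 = 2, so x(194) = x(4) = 7.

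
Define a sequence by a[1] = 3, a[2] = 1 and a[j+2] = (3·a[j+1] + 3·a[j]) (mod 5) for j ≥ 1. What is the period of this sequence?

Computing terms: a[1] = 3,  a[2] = 1,  a[3] = 2,  a[4] = 4,  a[5] = 3,  a[6] = 1.
Since (a[5], a[6]) = (a[1], a[2]) = (3, 1) (two consecutive terms determine the rest), the sequence is periodic with period 4.

4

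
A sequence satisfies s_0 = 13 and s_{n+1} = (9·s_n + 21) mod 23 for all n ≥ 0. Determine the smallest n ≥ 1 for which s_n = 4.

6

We have s_0 = 13; s_1 = 0; s_2 = 21; s_3 = 3; s_4 = 2; s_5 = 16; s_6 = 4; s_7 = 11; s_8 = 5; s_9 = 20; s_{10} = 17; s_{11} = 13.
Since s_{11} = s_0 = 13, the sequence is periodic with period 11.
The value 4 first appears (with n ≥ 1) at s_6.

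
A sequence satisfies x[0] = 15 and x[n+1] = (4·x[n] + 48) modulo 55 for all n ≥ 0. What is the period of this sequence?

x[0] = 15, x[1] = 53, x[2] = 40, x[3] = 43, x[4] = 0, x[5] = 48, x[6] = 20, x[7] = 18, x[8] = 10, x[9] = 33, x[10] = 15.
Since x[10] = x[0] = 15, the sequence is periodic with period 10.

10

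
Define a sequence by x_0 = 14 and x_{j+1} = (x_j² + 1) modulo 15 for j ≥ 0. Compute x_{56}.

5

Listing terms: x_0 = 14, x_1 = 2, x_2 = 5, x_3 = 11, x_4 = 2.
Since x_4 = x_1 = 2, the sequence is eventually periodic: after a pre-period of length 1 it cycles with period 3.
For j ≥ 1, x_j depends only on (j - 1) mod 3. (56 - 1) mod 3 = 1, so x_{56} = x_2 = 5.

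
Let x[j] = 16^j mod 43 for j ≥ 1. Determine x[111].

Listing terms: x[1] = 16; x[2] = 41; x[3] = 11; x[4] = 4; x[5] = 21; x[6] = 35; x[7] = 1; x[8] = 16.
Since x[8] = x[1] = 16, the sequence is periodic with period 7.
(111 - 1) mod 7 = 5, so x[111] = x[6] = 35.

35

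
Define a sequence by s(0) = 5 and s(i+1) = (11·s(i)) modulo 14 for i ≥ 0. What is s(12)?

5

We have s(0) = 5,  s(1) = 13,  s(2) = 3,  s(3) = 5.
The sequence repeats with period 3.
So s(12) = s(0 + ((12-0) mod 3)) = s(0) = 5.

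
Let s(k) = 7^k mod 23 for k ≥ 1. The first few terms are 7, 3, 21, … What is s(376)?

Computing terms: s(1) = 7, s(2) = 3, s(3) = 21, s(4) = 9, s(5) = 17, s(6) = 4, s(7) = 5, s(8) = 12, s(9) = 15, s(10) = 13, s(11) = 22, s(12) = 16, s(13) = 20, s(14) = 2, s(15) = 14, s(16) = 6, s(17) = 19, s(18) = 18, s(19) = 11, s(20) = 8, s(21) = 10, s(22) = 1, s(23) = 7.
The sequence repeats with period 22.
So s(376) = s(1 + ((376-1) mod 22)) = s(2) = 3.

3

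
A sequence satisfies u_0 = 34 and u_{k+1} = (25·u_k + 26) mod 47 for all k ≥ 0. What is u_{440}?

We have u_0 = 34, u_1 = 30, u_2 = 24, u_3 = 15, u_4 = 25, u_5 = 40, u_6 = 39, u_7 = 14, u_8 = 0, u_9 = 26, u_{10} = 18, u_{11} = 6, u_{12} = 35, u_{13} = 8, u_{14} = 38, u_{15} = 36, u_{16} = 33, u_{17} = 5, u_{18} = 10, u_{19} = 41, u_{20} = 17, u_{21} = 28, u_{22} = 21, u_{23} = 34.
The sequence repeats with period 23.
(440 - 0) mod 23 = 3, so u_{440} = u_3 = 15.

15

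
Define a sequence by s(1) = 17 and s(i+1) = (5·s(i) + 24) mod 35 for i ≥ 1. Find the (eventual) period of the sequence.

We have s(1) = 17; s(2) = 4; s(3) = 9; s(4) = 34; s(5) = 19; s(6) = 14; s(7) = 24; s(8) = 4.
Since s(8) = s(2) = 4, the sequence is eventually periodic: after a pre-period of length 1 it cycles with period 6.

6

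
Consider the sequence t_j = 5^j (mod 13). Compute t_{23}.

8

t_0 = 1,  t_1 = 5,  t_2 = 12,  t_3 = 8,  t_4 = 1.
The sequence repeats with period 4.
So t_{23} = t_{0 + ((23-0) mod 4)} = t_3 = 8.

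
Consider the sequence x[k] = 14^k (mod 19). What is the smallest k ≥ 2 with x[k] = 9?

x[1] = 14, x[2] = 6, x[3] = 8, x[4] = 17, x[5] = 10, x[6] = 7, x[7] = 3, x[8] = 4, x[9] = 18, x[10] = 5, x[11] = 13, x[12] = 11, x[13] = 2, x[14] = 9, x[15] = 12, x[16] = 16, x[17] = 15, x[18] = 1, x[19] = 14.
The sequence repeats with period 18.
The value 9 first appears (with k ≥ 2) at x[14].

14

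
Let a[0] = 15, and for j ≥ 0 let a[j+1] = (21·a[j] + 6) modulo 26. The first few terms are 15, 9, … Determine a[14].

Computing terms: a[0] = 15; a[1] = 9; a[2] = 13; a[3] = 19; a[4] = 15.
Since a[4] = a[0] = 15, the sequence is periodic with period 4.
(14 - 0) mod 4 = 2, so a[14] = a[2] = 13.

13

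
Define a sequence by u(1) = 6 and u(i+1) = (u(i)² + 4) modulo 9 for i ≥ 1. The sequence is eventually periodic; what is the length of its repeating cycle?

We have u(1) = 6, u(2) = 4, u(3) = 2, u(4) = 8, u(5) = 5, u(6) = 2.
Since u(6) = u(3) = 2, the sequence is eventually periodic: after a pre-period of length 2 it cycles with period 3.

3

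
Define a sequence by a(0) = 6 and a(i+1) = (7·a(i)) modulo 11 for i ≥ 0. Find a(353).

1

We have a(0) = 6, a(1) = 9, a(2) = 8, a(3) = 1, a(4) = 7, a(5) = 5, a(6) = 2, a(7) = 3, a(8) = 10, a(9) = 4, a(10) = 6.
Since a(10) = a(0) = 6, the sequence is periodic with period 10.
So a(353) = a(0 + ((353-0) mod 10)) = a(3) = 1.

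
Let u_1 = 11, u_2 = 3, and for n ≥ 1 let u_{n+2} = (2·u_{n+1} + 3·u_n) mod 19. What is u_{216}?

Computing terms: u_1 = 11, u_2 = 3, u_3 = 1, u_4 = 11, u_5 = 6, u_6 = 7, u_7 = 13, u_8 = 9, u_9 = 0, u_{10} = 8, u_{11} = 16, u_{12} = 18, u_{13} = 8, u_{14} = 13, u_{15} = 12, u_{16} = 6, u_{17} = 10, u_{18} = 0, u_{19} = 11, u_{20} = 3.
The sequence repeats with period 18.
So u_{216} = u_{1 + ((216-1) mod 18)} = u_{18} = 0.

0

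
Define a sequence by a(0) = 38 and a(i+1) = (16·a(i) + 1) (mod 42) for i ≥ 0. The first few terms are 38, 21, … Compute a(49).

21

Computing terms: a(0) = 38; a(1) = 21; a(2) = 1; a(3) = 17; a(4) = 21.
Since a(4) = a(1) = 21, the sequence is eventually periodic: after a pre-period of length 1 it cycles with period 3.
For i ≥ 1, a(i) depends only on (i - 1) mod 3. (49 - 1) mod 3 = 0, so a(49) = a(1) = 21.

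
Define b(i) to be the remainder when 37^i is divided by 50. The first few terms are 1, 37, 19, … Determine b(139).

23

We have b(0) = 1; b(1) = 37; b(2) = 19; b(3) = 3; b(4) = 11; b(5) = 7; b(6) = 9; b(7) = 33; b(8) = 21; b(9) = 27; b(10) = 49; b(11) = 13; b(12) = 31; b(13) = 47; b(14) = 39; b(15) = 43; b(16) = 41; b(17) = 17; b(18) = 29; b(19) = 23; b(20) = 1.
The sequence repeats with period 20.
So b(139) = b(0 + ((139-0) mod 20)) = b(19) = 23.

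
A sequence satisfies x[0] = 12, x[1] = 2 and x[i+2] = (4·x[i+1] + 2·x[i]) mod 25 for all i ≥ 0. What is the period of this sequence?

x[0] = 12; x[1] = 2; x[2] = 7; x[3] = 7; x[4] = 17; x[5] = 7; x[6] = 12; x[7] = 12; x[8] = 22; x[9] = 12; x[10] = 17; x[11] = 17; x[12] = 2; x[13] = 17; x[14] = 22; x[15] = 22; x[16] = 7; x[17] = 22; x[18] = 2; x[19] = 2; x[20] = 12; x[21] = 2.
Since (x[20], x[21]) = (x[0], x[1]) = (12, 2) (two consecutive terms determine the rest), the sequence is periodic with period 20.

20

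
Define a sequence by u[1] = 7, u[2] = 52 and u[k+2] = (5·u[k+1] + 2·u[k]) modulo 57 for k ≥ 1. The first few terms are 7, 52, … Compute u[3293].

40

Computing terms: u[1] = 7,  u[2] = 52,  u[3] = 46,  u[4] = 49,  u[5] = 52,  u[6] = 16,  u[7] = 13,  u[8] = 40,  u[9] = 55,  u[10] = 13,  u[11] = 4,  u[12] = 46,  u[13] = 10,  u[14] = 28,  u[15] = 46,  u[16] = 1,  u[17] = 40,  u[18] = 31,  u[19] = 7,  u[20] = 40,  u[21] = 43,  u[22] = 10,  u[23] = 22,  u[24] = 16,  u[25] = 10,  u[26] = 25,  u[27] = 31,  u[28] = 34,  u[29] = 4,  u[30] = 31,  u[31] = 49,  u[32] = 22,  u[33] = 37,  u[34] = 1,  u[35] = 22,  u[36] = 55,  u[37] = 34,  u[38] = 52,  u[39] = 43,  u[40] = 34,  u[41] = 28,  u[42] = 37,  u[43] = 13,  u[44] = 25,  u[45] = 37,  u[46] = 7,  u[47] = 52.
The sequence repeats with period 45.
(3293 - 1) mod 45 = 7, so u[3293] = u[8] = 40.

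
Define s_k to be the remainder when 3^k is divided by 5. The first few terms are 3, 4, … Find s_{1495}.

2

Listing terms: s_1 = 3, s_2 = 4, s_3 = 2, s_4 = 1, s_5 = 3.
Since s_5 = s_1 = 3, the sequence is periodic with period 4.
(1495 - 1) mod 4 = 2, so s_{1495} = s_3 = 2.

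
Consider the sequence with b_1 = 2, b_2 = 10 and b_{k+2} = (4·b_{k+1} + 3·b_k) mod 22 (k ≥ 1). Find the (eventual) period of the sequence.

40

b_1 = 2,  b_2 = 10,  b_3 = 2,  b_4 = 16,  b_5 = 4,  b_6 = 20,  b_7 = 4,  b_8 = 10,  b_9 = 8,  b_{10} = 18,  b_{11} = 8,  b_{12} = 20,  b_{13} = 16,  b_{14} = 14,  b_{15} = 16,  b_{16} = 18,  b_{17} = 10,  b_{18} = 6,  b_{19} = 10,  b_{20} = 14,  b_{21} = 20,  b_{22} = 12,  b_{23} = 20,  b_{24} = 6,  b_{25} = 18,  b_{26} = 2,  b_{27} = 18,  b_{28} = 12,  b_{29} = 14,  b_{30} = 4,  b_{31} = 14,  b_{32} = 2,  b_{33} = 6,  b_{34} = 8,  b_{35} = 6,  b_{36} = 4,  b_{37} = 12,  b_{38} = 16,  b_{39} = 12,  b_{40} = 8,  b_{41} = 2,  b_{42} = 10.
The sequence repeats with period 40.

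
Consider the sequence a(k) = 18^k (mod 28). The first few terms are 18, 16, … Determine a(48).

8

We have a(1) = 18,  a(2) = 16,  a(3) = 8,  a(4) = 4,  a(5) = 16.
Since a(5) = a(2) = 16, the sequence is eventually periodic: after a pre-period of length 1 it cycles with period 3.
For k ≥ 2, a(k) depends only on (k - 2) mod 3. (48 - 2) mod 3 = 1, so a(48) = a(3) = 8.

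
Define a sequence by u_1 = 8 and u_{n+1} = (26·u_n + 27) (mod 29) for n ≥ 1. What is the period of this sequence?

We have u_1 = 8, u_2 = 3, u_3 = 18, u_4 = 2, u_5 = 21, u_6 = 22, u_7 = 19, u_8 = 28, u_9 = 1, u_{10} = 24, u_{11} = 13, u_{12} = 17, u_{13} = 5, u_{14} = 12, u_{15} = 20, u_{16} = 25, u_{17} = 10, u_{18} = 26, u_{19} = 7, u_{20} = 6, u_{21} = 9, u_{22} = 0, u_{23} = 27, u_{24} = 4, u_{25} = 15, u_{26} = 11, u_{27} = 23, u_{28} = 16, u_{29} = 8.
The sequence repeats with period 28.

28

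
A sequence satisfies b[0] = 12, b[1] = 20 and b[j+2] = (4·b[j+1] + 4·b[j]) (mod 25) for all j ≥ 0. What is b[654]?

Listing terms: b[0] = 12,  b[1] = 20,  b[2] = 3,  b[3] = 17,  b[4] = 5,  b[5] = 13,  b[6] = 22,  b[7] = 15,  b[8] = 23,  b[9] = 2,  b[10] = 0,  b[11] = 8,  b[12] = 7,  b[13] = 10,  b[14] = 18,  b[15] = 12,  b[16] = 20.
The sequence repeats with period 15.
(654 - 0) mod 15 = 9, so b[654] = b[9] = 2.

2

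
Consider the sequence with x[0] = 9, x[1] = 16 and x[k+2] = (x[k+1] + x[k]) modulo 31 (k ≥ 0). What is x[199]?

4

Computing terms: x[0] = 9,  x[1] = 16,  x[2] = 25,  x[3] = 10,  x[4] = 4,  x[5] = 14,  x[6] = 18,  x[7] = 1,  x[8] = 19,  x[9] = 20,  x[10] = 8,  x[11] = 28,  x[12] = 5,  x[13] = 2,  x[14] = 7,  x[15] = 9,  x[16] = 16.
Since (x[15], x[16]) = (x[0], x[1]) = (9, 16) (two consecutive terms determine the rest), the sequence is periodic with period 15.
(199 - 0) mod 15 = 4, so x[199] = x[4] = 4.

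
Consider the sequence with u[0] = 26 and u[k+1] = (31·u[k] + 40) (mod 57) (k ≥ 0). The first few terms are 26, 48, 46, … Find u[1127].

Listing terms: u[0] = 26,  u[1] = 48,  u[2] = 46,  u[3] = 41,  u[4] = 0,  u[5] = 40,  u[6] = 26.
Since u[6] = u[0] = 26, the sequence is periodic with period 6.
So u[1127] = u[0 + ((1127-0) mod 6)] = u[5] = 40.

40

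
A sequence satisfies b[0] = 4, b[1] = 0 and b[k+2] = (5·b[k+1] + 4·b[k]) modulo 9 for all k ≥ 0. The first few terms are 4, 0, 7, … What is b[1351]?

7

We have b[0] = 4, b[1] = 0, b[2] = 7, b[3] = 8, b[4] = 5, b[5] = 3, b[6] = 8, b[7] = 7, b[8] = 4, b[9] = 3, b[10] = 4, b[11] = 5, b[12] = 5, b[13] = 0, b[14] = 2, b[15] = 1, b[16] = 4, b[17] = 6, b[18] = 1, b[19] = 2, b[20] = 5, b[21] = 6, b[22] = 5, b[23] = 4, b[24] = 4, b[25] = 0.
The sequence repeats with period 24.
(1351 - 0) mod 24 = 7, so b[1351] = b[7] = 7.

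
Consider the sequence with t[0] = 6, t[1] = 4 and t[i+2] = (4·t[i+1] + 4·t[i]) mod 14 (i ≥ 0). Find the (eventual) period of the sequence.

6

Listing terms: t[0] = 6; t[1] = 4; t[2] = 12; t[3] = 8; t[4] = 10; t[5] = 2; t[6] = 6; t[7] = 4.
Since (t[6], t[7]) = (t[0], t[1]) = (6, 4) (two consecutive terms determine the rest), the sequence is periodic with period 6.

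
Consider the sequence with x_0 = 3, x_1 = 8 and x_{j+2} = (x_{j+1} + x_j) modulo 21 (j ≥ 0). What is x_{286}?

19

Listing terms: x_0 = 3; x_1 = 8; x_2 = 11; x_3 = 19; x_4 = 9; x_5 = 7; x_6 = 16; x_7 = 2; x_8 = 18; x_9 = 20; x_{10} = 17; x_{11} = 16; x_{12} = 12; x_{13} = 7; x_{14} = 19; x_{15} = 5; x_{16} = 3; x_{17} = 8.
The sequence repeats with period 16.
So x_{286} = x_{0 + ((286-0) mod 16)} = x_{14} = 19.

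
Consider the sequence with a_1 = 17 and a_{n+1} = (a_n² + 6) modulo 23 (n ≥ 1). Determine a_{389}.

7

Listing terms: a_1 = 17,  a_2 = 19,  a_3 = 22,  a_4 = 7,  a_5 = 9,  a_6 = 18,  a_7 = 8,  a_8 = 1,  a_9 = 7.
Since a_9 = a_4 = 7, the sequence is eventually periodic: after a pre-period of length 3 it cycles with period 5.
For n ≥ 4, a_n depends only on (n - 4) mod 5. (389 - 4) mod 5 = 0, so a_{389} = a_4 = 7.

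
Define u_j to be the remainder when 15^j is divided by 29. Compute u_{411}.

Listing terms: u_1 = 15; u_2 = 22; u_3 = 11; u_4 = 20; u_5 = 10; u_6 = 5; u_7 = 17; u_8 = 23; u_9 = 26; u_{10} = 13; u_{11} = 21; u_{12} = 25; u_{13} = 27; u_{14} = 28; u_{15} = 14; u_{16} = 7; u_{17} = 18; u_{18} = 9; u_{19} = 19; u_{20} = 24; u_{21} = 12; u_{22} = 6; u_{23} = 3; u_{24} = 16; u_{25} = 8; u_{26} = 4; u_{27} = 2; u_{28} = 1; u_{29} = 15.
Since u_{29} = u_1 = 15, the sequence is periodic with period 28.
So u_{411} = u_{1 + ((411-1) mod 28)} = u_{19} = 19.

19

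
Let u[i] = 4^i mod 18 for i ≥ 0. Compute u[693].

We have u[0] = 1, u[1] = 4, u[2] = 16, u[3] = 10, u[4] = 4.
Since u[4] = u[1] = 4, the sequence is eventually periodic: after a pre-period of length 1 it cycles with period 3.
For i ≥ 1, u[i] depends only on (i - 1) mod 3. (693 - 1) mod 3 = 2, so u[693] = u[3] = 10.

10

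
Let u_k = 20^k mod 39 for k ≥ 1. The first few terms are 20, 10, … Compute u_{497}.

u_1 = 20, u_2 = 10, u_3 = 5, u_4 = 22, u_5 = 11, u_6 = 25, u_7 = 32, u_8 = 16, u_9 = 8, u_{10} = 4, u_{11} = 2, u_{12} = 1, u_{13} = 20.
Since u_{13} = u_1 = 20, the sequence is periodic with period 12.
(497 - 1) mod 12 = 4, so u_{497} = u_5 = 11.

11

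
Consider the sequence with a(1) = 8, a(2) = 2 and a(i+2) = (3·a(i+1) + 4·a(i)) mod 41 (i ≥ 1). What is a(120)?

Computing terms: a(1) = 8,  a(2) = 2,  a(3) = 38,  a(4) = 40,  a(5) = 26,  a(6) = 33,  a(7) = 39,  a(8) = 3,  a(9) = 1,  a(10) = 15,  a(11) = 8,  a(12) = 2.
Since (a(11), a(12)) = (a(1), a(2)) = (8, 2) (two consecutive terms determine the rest), the sequence is periodic with period 10.
(120 - 1) mod 10 = 9, so a(120) = a(10) = 15.

15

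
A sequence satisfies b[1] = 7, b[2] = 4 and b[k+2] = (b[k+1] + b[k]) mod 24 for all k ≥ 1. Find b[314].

4

Computing terms: b[1] = 7, b[2] = 4, b[3] = 11, b[4] = 15, b[5] = 2, b[6] = 17, b[7] = 19, b[8] = 12, b[9] = 7, b[10] = 19, b[11] = 2, b[12] = 21, b[13] = 23, b[14] = 20, b[15] = 19, b[16] = 15, b[17] = 10, b[18] = 1, b[19] = 11, b[20] = 12, b[21] = 23, b[22] = 11, b[23] = 10, b[24] = 21, b[25] = 7, b[26] = 4.
The sequence repeats with period 24.
So b[314] = b[1 + ((314-1) mod 24)] = b[2] = 4.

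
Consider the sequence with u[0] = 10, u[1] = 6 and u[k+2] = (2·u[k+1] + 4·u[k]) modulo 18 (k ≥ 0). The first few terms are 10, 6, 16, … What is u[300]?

Computing terms: u[0] = 10; u[1] = 6; u[2] = 16; u[3] = 2; u[4] = 14; u[5] = 0; u[6] = 2; u[7] = 4; u[8] = 16; u[9] = 12; u[10] = 16; u[11] = 8; u[12] = 8; u[13] = 12; u[14] = 2; u[15] = 16; u[16] = 4; u[17] = 0; u[18] = 16; u[19] = 14; u[20] = 2; u[21] = 6; u[22] = 2; u[23] = 10; u[24] = 10; u[25] = 6.
Since (u[24], u[25]) = (u[0], u[1]) = (10, 6) (two consecutive terms determine the rest), the sequence is periodic with period 24.
So u[300] = u[0 + ((300-0) mod 24)] = u[12] = 8.

8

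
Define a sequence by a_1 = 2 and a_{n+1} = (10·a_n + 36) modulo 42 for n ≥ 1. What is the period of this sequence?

6

Listing terms: a_1 = 2,  a_2 = 14,  a_3 = 8,  a_4 = 32,  a_5 = 20,  a_6 = 26,  a_7 = 2.
Since a_7 = a_1 = 2, the sequence is periodic with period 6.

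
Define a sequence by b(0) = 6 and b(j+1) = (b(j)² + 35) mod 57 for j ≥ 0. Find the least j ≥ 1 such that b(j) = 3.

b(0) = 6; b(1) = 14; b(2) = 3; b(3) = 44; b(4) = 33; b(5) = 41; b(6) = 6.
The sequence repeats with period 6.
The value 3 first appears (with j ≥ 1) at b(2).

2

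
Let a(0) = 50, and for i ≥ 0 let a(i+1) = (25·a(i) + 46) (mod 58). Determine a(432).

48

a(0) = 50; a(1) = 20; a(2) = 24; a(3) = 8; a(4) = 14; a(5) = 48; a(6) = 28; a(7) = 50.
The sequence repeats with period 7.
So a(432) = a(0 + ((432-0) mod 7)) = a(5) = 48.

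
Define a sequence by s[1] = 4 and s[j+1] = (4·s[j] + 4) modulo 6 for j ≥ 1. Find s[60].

0

Computing terms: s[1] = 4, s[2] = 2, s[3] = 0, s[4] = 4.
The sequence repeats with period 3.
(60 - 1) mod 3 = 2, so s[60] = s[3] = 0.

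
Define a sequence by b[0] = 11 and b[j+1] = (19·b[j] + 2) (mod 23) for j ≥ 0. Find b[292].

Computing terms: b[0] = 11, b[1] = 4, b[2] = 9, b[3] = 12, b[4] = 0, b[5] = 2, b[6] = 17, b[7] = 3, b[8] = 13, b[9] = 19, b[10] = 18, b[11] = 22, b[12] = 6, b[13] = 1, b[14] = 21, b[15] = 10, b[16] = 8, b[17] = 16, b[18] = 7, b[19] = 20, b[20] = 14, b[21] = 15, b[22] = 11.
Since b[22] = b[0] = 11, the sequence is periodic with period 22.
So b[292] = b[0 + ((292-0) mod 22)] = b[6] = 17.

17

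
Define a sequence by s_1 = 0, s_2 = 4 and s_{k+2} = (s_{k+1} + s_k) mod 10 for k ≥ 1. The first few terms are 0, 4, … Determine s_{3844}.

8

s_1 = 0, s_2 = 4, s_3 = 4, s_4 = 8, s_5 = 2, s_6 = 0, s_7 = 2, s_8 = 2, s_9 = 4, s_{10} = 6, s_{11} = 0, s_{12} = 6, s_{13} = 6, s_{14} = 2, s_{15} = 8, s_{16} = 0, s_{17} = 8, s_{18} = 8, s_{19} = 6, s_{20} = 4, s_{21} = 0, s_{22} = 4.
Since (s_{21}, s_{22}) = (s_1, s_2) = (0, 4) (two consecutive terms determine the rest), the sequence is periodic with period 20.
So s_{3844} = s_{1 + ((3844-1) mod 20)} = s_4 = 8.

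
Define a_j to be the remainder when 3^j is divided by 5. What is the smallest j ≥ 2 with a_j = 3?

Listing terms: a_1 = 3; a_2 = 4; a_3 = 2; a_4 = 1; a_5 = 3.
The sequence repeats with period 4.
The value 3 next appears (with j ≥ 2) at a_5.

5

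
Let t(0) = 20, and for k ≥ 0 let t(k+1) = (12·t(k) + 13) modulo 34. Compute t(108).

t(0) = 20,  t(1) = 15,  t(2) = 23,  t(3) = 17,  t(4) = 13,  t(5) = 33,  t(6) = 1,  t(7) = 25,  t(8) = 7,  t(9) = 29,  t(10) = 21,  t(11) = 27,  t(12) = 31,  t(13) = 11,  t(14) = 9,  t(15) = 19,  t(16) = 3,  t(17) = 15.
Since t(17) = t(1) = 15, the sequence is eventually periodic: after a pre-period of length 1 it cycles with period 16.
For k ≥ 1, t(k) depends only on (k - 1) mod 16. (108 - 1) mod 16 = 11, so t(108) = t(12) = 31.

31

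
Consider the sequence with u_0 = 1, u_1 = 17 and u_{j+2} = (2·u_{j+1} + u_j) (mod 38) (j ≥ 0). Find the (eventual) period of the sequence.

u_0 = 1, u_1 = 17, u_2 = 35, u_3 = 11, u_4 = 19, u_5 = 11, u_6 = 3, u_7 = 17, u_8 = 37, u_9 = 15, u_{10} = 29, u_{11} = 35, u_{12} = 23, u_{13} = 5, u_{14} = 33, u_{15} = 33, u_{16} = 23, u_{17} = 3, u_{18} = 29, u_{19} = 23, u_{20} = 37, u_{21} = 21, u_{22} = 3, u_{23} = 27, u_{24} = 19, u_{25} = 27, u_{26} = 35, u_{27} = 21, u_{28} = 1, u_{29} = 23, u_{30} = 9, u_{31} = 3, u_{32} = 15, u_{33} = 33, u_{34} = 5, u_{35} = 5, u_{36} = 15, u_{37} = 35, u_{38} = 9, u_{39} = 15, u_{40} = 1, u_{41} = 17.
Since (u_{40}, u_{41}) = (u_0, u_1) = (1, 17) (two consecutive terms determine the rest), the sequence is periodic with period 40.

40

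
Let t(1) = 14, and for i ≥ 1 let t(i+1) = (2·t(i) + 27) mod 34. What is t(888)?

Listing terms: t(1) = 14, t(2) = 21, t(3) = 1, t(4) = 29, t(5) = 17, t(6) = 27, t(7) = 13, t(8) = 19, t(9) = 31, t(10) = 21.
Since t(10) = t(2) = 21, the sequence is eventually periodic: after a pre-period of length 1 it cycles with period 8.
For i ≥ 2, t(i) depends only on (i - 2) mod 8. (888 - 2) mod 8 = 6, so t(888) = t(8) = 19.

19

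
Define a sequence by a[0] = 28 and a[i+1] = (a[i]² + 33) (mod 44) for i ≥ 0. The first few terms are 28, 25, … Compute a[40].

a[0] = 28; a[1] = 25; a[2] = 42; a[3] = 37; a[4] = 38; a[5] = 25.
Since a[5] = a[1] = 25, the sequence is eventually periodic: after a pre-period of length 1 it cycles with period 4.
For i ≥ 1, a[i] depends only on (i - 1) mod 4. (40 - 1) mod 4 = 3, so a[40] = a[4] = 38.

38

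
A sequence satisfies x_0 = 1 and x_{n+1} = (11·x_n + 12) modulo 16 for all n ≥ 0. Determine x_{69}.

7

Computing terms: x_0 = 1,  x_1 = 7,  x_2 = 9,  x_3 = 15,  x_4 = 1.
Since x_4 = x_0 = 1, the sequence is periodic with period 4.
(69 - 0) mod 4 = 1, so x_{69} = x_1 = 7.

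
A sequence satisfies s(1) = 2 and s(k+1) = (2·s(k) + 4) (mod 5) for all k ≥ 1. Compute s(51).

Computing terms: s(1) = 2; s(2) = 3; s(3) = 0; s(4) = 4; s(5) = 2.
Since s(5) = s(1) = 2, the sequence is periodic with period 4.
So s(51) = s(1 + ((51-1) mod 4)) = s(3) = 0.

0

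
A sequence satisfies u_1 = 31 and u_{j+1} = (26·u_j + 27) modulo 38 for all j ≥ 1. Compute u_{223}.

31

Listing terms: u_1 = 31, u_2 = 35, u_3 = 25, u_4 = 31.
Since u_4 = u_1 = 31, the sequence is periodic with period 3.
So u_{223} = u_{1 + ((223-1) mod 3)} = u_1 = 31.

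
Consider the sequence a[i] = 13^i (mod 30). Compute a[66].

a[1] = 13, a[2] = 19, a[3] = 7, a[4] = 1, a[5] = 13.
Since a[5] = a[1] = 13, the sequence is periodic with period 4.
So a[66] = a[1 + ((66-1) mod 4)] = a[2] = 19.

19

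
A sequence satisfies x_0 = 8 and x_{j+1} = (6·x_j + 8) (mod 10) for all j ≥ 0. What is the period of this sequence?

5

Listing terms: x_0 = 8; x_1 = 6; x_2 = 4; x_3 = 2; x_4 = 0; x_5 = 8.
The sequence repeats with period 5.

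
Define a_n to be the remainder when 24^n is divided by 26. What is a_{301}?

24

We have a_1 = 24, a_2 = 4, a_3 = 18, a_4 = 16, a_5 = 20, a_6 = 12, a_7 = 2, a_8 = 22, a_9 = 8, a_{10} = 10, a_{11} = 6, a_{12} = 14, a_{13} = 24.
Since a_{13} = a_1 = 24, the sequence is periodic with period 12.
So a_{301} = a_{1 + ((301-1) mod 12)} = a_1 = 24.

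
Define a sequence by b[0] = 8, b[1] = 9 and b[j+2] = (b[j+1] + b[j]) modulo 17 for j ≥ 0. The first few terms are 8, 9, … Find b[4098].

We have b[0] = 8,  b[1] = 9,  b[2] = 0,  b[3] = 9,  b[4] = 9,  b[5] = 1,  b[6] = 10,  b[7] = 11,  b[8] = 4,  b[9] = 15,  b[10] = 2,  b[11] = 0,  b[12] = 2,  b[13] = 2,  b[14] = 4,  b[15] = 6,  b[16] = 10,  b[17] = 16,  b[18] = 9,  b[19] = 8,  b[20] = 0,  b[21] = 8,  b[22] = 8,  b[23] = 16,  b[24] = 7,  b[25] = 6,  b[26] = 13,  b[27] = 2,  b[28] = 15,  b[29] = 0,  b[30] = 15,  b[31] = 15,  b[32] = 13,  b[33] = 11,  b[34] = 7,  b[35] = 1,  b[36] = 8,  b[37] = 9.
The sequence repeats with period 36.
So b[4098] = b[0 + ((4098-0) mod 36)] = b[30] = 15.

15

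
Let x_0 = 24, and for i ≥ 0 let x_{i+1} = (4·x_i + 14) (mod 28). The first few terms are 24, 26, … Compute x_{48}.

x_0 = 24,  x_1 = 26,  x_2 = 6,  x_3 = 10,  x_4 = 26.
Since x_4 = x_1 = 26, the sequence is eventually periodic: after a pre-period of length 1 it cycles with period 3.
For i ≥ 1, x_i depends only on (i - 1) mod 3. (48 - 1) mod 3 = 2, so x_{48} = x_3 = 10.

10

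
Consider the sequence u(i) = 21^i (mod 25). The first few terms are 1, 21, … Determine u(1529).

Computing terms: u(0) = 1,  u(1) = 21,  u(2) = 16,  u(3) = 11,  u(4) = 6,  u(5) = 1.
Since u(5) = u(0) = 1, the sequence is periodic with period 5.
So u(1529) = u(0 + ((1529-0) mod 5)) = u(4) = 6.

6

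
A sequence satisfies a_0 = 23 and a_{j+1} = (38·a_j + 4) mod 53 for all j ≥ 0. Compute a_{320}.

36

We have a_0 = 23, a_1 = 30, a_2 = 31, a_3 = 16, a_4 = 29, a_5 = 46, a_6 = 3, a_7 = 12, a_8 = 36, a_9 = 47, a_{10} = 41, a_{11} = 25, a_{12} = 0, a_{13} = 4, a_{14} = 50, a_{15} = 49, a_{16} = 11, a_{17} = 51, a_{18} = 34, a_{19} = 24, a_{20} = 15, a_{21} = 44, a_{22} = 33, a_{23} = 39, a_{24} = 2, a_{25} = 27, a_{26} = 23.
Since a_{26} = a_0 = 23, the sequence is periodic with period 26.
(320 - 0) mod 26 = 8, so a_{320} = a_8 = 36.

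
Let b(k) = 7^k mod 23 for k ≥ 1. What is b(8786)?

12

We have b(1) = 7, b(2) = 3, b(3) = 21, b(4) = 9, b(5) = 17, b(6) = 4, b(7) = 5, b(8) = 12, b(9) = 15, b(10) = 13, b(11) = 22, b(12) = 16, b(13) = 20, b(14) = 2, b(15) = 14, b(16) = 6, b(17) = 19, b(18) = 18, b(19) = 11, b(20) = 8, b(21) = 10, b(22) = 1, b(23) = 7.
The sequence repeats with period 22.
(8786 - 1) mod 22 = 7, so b(8786) = b(8) = 12.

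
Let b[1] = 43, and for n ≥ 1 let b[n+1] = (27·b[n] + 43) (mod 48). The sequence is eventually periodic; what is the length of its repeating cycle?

8

Listing terms: b[1] = 43, b[2] = 4, b[3] = 7, b[4] = 40, b[5] = 19, b[6] = 28, b[7] = 31, b[8] = 16, b[9] = 43.
Since b[9] = b[1] = 43, the sequence is periodic with period 8.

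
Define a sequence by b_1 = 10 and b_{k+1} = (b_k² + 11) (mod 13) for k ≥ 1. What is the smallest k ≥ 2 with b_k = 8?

Computing terms: b_1 = 10,  b_2 = 7,  b_3 = 8,  b_4 = 10.
Since b_4 = b_1 = 10, the sequence is periodic with period 3.
The value 8 first appears (with k ≥ 2) at b_3.

3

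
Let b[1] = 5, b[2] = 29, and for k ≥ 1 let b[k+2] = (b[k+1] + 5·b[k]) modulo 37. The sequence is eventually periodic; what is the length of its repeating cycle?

Listing terms: b[1] = 5; b[2] = 29; b[3] = 17; b[4] = 14; b[5] = 25; b[6] = 21; b[7] = 35; b[8] = 29; b[9] = 19; b[10] = 16; b[11] = 0; b[12] = 6; b[13] = 6; b[14] = 36; b[15] = 29; b[16] = 24; b[17] = 21; b[18] = 30; b[19] = 24; b[20] = 26; b[21] = 35; b[22] = 17; b[23] = 7; b[24] = 18; b[25] = 16; b[26] = 32; b[27] = 1; b[28] = 13; b[29] = 18; b[30] = 9; b[31] = 25; b[32] = 33; b[33] = 10; b[34] = 27; b[35] = 3; b[36] = 27; b[37] = 5; b[38] = 29.
The sequence repeats with period 36.

36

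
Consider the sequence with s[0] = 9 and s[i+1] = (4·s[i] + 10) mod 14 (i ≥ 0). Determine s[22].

Listing terms: s[0] = 9, s[1] = 4, s[2] = 12, s[3] = 2, s[4] = 4.
Since s[4] = s[1] = 4, the sequence is eventually periodic: after a pre-period of length 1 it cycles with period 3.
For i ≥ 1, s[i] depends only on (i - 1) mod 3. (22 - 1) mod 3 = 0, so s[22] = s[1] = 4.

4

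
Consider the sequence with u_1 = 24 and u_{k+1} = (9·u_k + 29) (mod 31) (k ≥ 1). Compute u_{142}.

12

u_1 = 24,  u_2 = 28,  u_3 = 2,  u_4 = 16,  u_5 = 18,  u_6 = 5,  u_7 = 12,  u_8 = 13,  u_9 = 22,  u_{10} = 10,  u_{11} = 26,  u_{12} = 15,  u_{13} = 9,  u_{14} = 17,  u_{15} = 27,  u_{16} = 24.
The sequence repeats with period 15.
So u_{142} = u_{1 + ((142-1) mod 15)} = u_7 = 12.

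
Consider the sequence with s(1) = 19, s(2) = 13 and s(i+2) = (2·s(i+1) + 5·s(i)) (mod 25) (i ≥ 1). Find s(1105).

19

Computing terms: s(1) = 19,  s(2) = 13,  s(3) = 21,  s(4) = 7,  s(5) = 19,  s(6) = 23,  s(7) = 16,  s(8) = 22,  s(9) = 24,  s(10) = 8,  s(11) = 11,  s(12) = 12,  s(13) = 4,  s(14) = 18,  s(15) = 6,  s(16) = 2,  s(17) = 9,  s(18) = 3,  s(19) = 1,  s(20) = 17,  s(21) = 14,  s(22) = 13,  s(23) = 21.
Since (s(22), s(23)) = (s(2), s(3)) = (13, 21) (two consecutive terms determine the rest), the sequence is eventually periodic: after a pre-period of length 1 it cycles with period 20.
For i ≥ 2, s(i) depends only on (i - 2) mod 20. (1105 - 2) mod 20 = 3, so s(1105) = s(5) = 19.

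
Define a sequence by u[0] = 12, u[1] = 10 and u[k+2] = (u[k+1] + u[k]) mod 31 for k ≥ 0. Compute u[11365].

u[0] = 12; u[1] = 10; u[2] = 22; u[3] = 1; u[4] = 23; u[5] = 24; u[6] = 16; u[7] = 9; u[8] = 25; u[9] = 3; u[10] = 28; u[11] = 0; u[12] = 28; u[13] = 28; u[14] = 25; u[15] = 22; u[16] = 16; u[17] = 7; u[18] = 23; u[19] = 30; u[20] = 22; u[21] = 21; u[22] = 12; u[23] = 2; u[24] = 14; u[25] = 16; u[26] = 30; u[27] = 15; u[28] = 14; u[29] = 29; u[30] = 12; u[31] = 10.
The sequence repeats with period 30.
So u[11365] = u[0 + ((11365-0) mod 30)] = u[25] = 16.

16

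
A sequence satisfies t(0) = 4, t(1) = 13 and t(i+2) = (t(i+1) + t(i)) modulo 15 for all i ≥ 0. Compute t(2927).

We have t(0) = 4, t(1) = 13, t(2) = 2, t(3) = 0, t(4) = 2, t(5) = 2, t(6) = 4, t(7) = 6, t(8) = 10, t(9) = 1, t(10) = 11, t(11) = 12, t(12) = 8, t(13) = 5, t(14) = 13, t(15) = 3, t(16) = 1, t(17) = 4, t(18) = 5, t(19) = 9, t(20) = 14, t(21) = 8, t(22) = 7, t(23) = 0, t(24) = 7, t(25) = 7, t(26) = 14, t(27) = 6, t(28) = 5, t(29) = 11, t(30) = 1, t(31) = 12, t(32) = 13, t(33) = 10, t(34) = 8, t(35) = 3, t(36) = 11, t(37) = 14, t(38) = 10, t(39) = 9, t(40) = 4, t(41) = 13.
The sequence repeats with period 40.
So t(2927) = t(0 + ((2927-0) mod 40)) = t(7) = 6.

6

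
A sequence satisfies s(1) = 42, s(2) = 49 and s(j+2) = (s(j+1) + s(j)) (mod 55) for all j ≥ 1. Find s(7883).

Listing terms: s(1) = 42; s(2) = 49; s(3) = 36; s(4) = 30; s(5) = 11; s(6) = 41; s(7) = 52; s(8) = 38; s(9) = 35; s(10) = 18; s(11) = 53; s(12) = 16; s(13) = 14; s(14) = 30; s(15) = 44; s(16) = 19; s(17) = 8; s(18) = 27; s(19) = 35; s(20) = 7; s(21) = 42; s(22) = 49.
Since (s(21), s(22)) = (s(1), s(2)) = (42, 49) (two consecutive terms determine the rest), the sequence is periodic with period 20.
So s(7883) = s(1 + ((7883-1) mod 20)) = s(3) = 36.

36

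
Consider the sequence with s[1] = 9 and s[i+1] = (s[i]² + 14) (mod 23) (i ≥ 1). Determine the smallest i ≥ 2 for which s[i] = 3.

2

Listing terms: s[1] = 9; s[2] = 3; s[3] = 0; s[4] = 14; s[5] = 3.
Since s[5] = s[2] = 3, the sequence is eventually periodic: after a pre-period of length 1 it cycles with period 3.
The value 3 first appears (with i ≥ 2) at s[2].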